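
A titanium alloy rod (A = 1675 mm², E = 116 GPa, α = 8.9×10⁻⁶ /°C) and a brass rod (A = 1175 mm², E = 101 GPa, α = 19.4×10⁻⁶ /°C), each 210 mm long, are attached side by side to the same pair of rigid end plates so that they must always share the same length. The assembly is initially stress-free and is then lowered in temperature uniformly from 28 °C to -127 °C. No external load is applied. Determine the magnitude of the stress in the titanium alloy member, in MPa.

σ ≈ 71.6 MPa (compressive)

Both members must finish at the same length. With the larger α, the brass tends to over-contract; the plates restrain it, putting the brass in tension and the titanium alloy in compression. With no external load the two internal forces are equal and opposite, magnitude P.
Compatibility of the two members (thermal + elastic change equal): (α₁ − α₂)ΔT = P·[1/(A₁E₁) + 1/(A₂E₂)].
|α₁ − α₂|·ΔT = 10.5×10⁻⁶ × 155 = 0.001627.
1/(A₁E₁) + 1/(A₂E₂) = 1/(1675×116×10³) + 1/(1175×101×10³) = 1.357×10⁻⁸ N⁻¹.
P = 0.001627 / 1.357×10⁻⁸ = 119900 N = 119.9 kN.
σ_{titanium alloy} = P/A₁ = 119900/1675 = 71.59 MPa, compressive.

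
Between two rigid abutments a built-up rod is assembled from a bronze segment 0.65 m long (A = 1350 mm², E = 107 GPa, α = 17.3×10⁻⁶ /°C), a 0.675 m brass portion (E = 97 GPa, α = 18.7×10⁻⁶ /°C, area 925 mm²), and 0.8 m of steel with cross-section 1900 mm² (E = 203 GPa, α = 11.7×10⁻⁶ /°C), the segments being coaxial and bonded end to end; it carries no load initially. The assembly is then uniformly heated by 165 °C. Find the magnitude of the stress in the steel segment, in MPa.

σ ≈ 205 MPa (compressive)

With the walls removed the bar would change length by δ_free = Σ αᵢΔT Lᵢ = 17.3×10⁻⁶×165×650 + 18.7×10⁻⁶×165×675 + 11.7×10⁻⁶×165×800 = 5.483 mm.
The walls prevent any net length change, so an axial force P (same in every segment) develops. Compatibility: P · Σ Lᵢ/(AᵢEᵢ) = δ_free.
Σ Lᵢ/(AᵢEᵢ) = 650/(1350×107×10³) + 675/(925×97×10³) + 800/(1900×203×10³) = 1.41×10⁻⁵ mm/N.
Hence P = δ_free / Σ(L/AE) = 5.483/1.41×10⁻⁵ = 388.9 kN (compressive).
σ_{steel} = P / A = 388900 / 1900 = 204.7 MPa.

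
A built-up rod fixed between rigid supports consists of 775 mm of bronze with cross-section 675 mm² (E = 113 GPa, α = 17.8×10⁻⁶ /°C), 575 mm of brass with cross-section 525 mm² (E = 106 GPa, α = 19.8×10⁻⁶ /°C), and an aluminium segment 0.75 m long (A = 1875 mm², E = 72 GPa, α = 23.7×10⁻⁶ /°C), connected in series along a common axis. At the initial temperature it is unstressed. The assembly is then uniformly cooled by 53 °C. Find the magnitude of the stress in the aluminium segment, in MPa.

If the supports were absent, the total length change would be Σ αᵢΔT Lᵢ = 17.8×10⁻⁶×53×775 + 19.8×10⁻⁶×53×575 + 23.7×10⁻⁶×53×750 = 2.277 mm.
The walls prevent any net length change, so an axial force P (same in every segment) develops. Compatibility: P · Σ Lᵢ/(AᵢEᵢ) = δ_free.
The series flexibility is Σ Lᵢ/(AᵢEᵢ) = 775/(675×113×10³) + 575/(525×106×10³) + 750/(1875×72×10³) = 2.605×10⁻⁵ mm/N.
Hence P = δ_free / Σ(L/AE) = 2.277/2.605×10⁻⁵ = 87.4 kN (tensile).
σ_{aluminium} = P / A = 87400 / 1875 = 46.61 MPa.

σ ≈ 46.6 MPa (tensile)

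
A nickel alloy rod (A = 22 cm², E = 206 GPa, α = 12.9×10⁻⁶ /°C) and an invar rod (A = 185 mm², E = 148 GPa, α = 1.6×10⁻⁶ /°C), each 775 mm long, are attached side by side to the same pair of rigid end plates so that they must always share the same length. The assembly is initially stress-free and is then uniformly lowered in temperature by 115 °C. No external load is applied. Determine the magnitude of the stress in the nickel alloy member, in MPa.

Both members must finish at the same length. With the larger α, the nickel alloy tends to over-contract; the plates restrain it, putting the nickel alloy in tension and the invar in compression. With no external load the two internal forces are equal and opposite, magnitude P.
Equating the net (thermal + elastic) strains gives |α₁ − α₂|·ΔT = P·[1/(A₁E₁) + 1/(A₂E₂)].
|α₁ − α₂|·ΔT = 11.3×10⁻⁶ × 115 = 0.0013.
1/(A₁E₁) + 1/(A₂E₂) = 1/(2200×206×10³) + 1/(185×148×10³) = 3.873×10⁻⁸ N⁻¹.
So P = 0.0013 / 3.873×10⁻⁸ = 33.55 kN.
σ_{nickel alloy} = P/A₁ = 33550/2200 = 15.25 MPa, tensile.

σ ≈ 15.3 MPa (tensile)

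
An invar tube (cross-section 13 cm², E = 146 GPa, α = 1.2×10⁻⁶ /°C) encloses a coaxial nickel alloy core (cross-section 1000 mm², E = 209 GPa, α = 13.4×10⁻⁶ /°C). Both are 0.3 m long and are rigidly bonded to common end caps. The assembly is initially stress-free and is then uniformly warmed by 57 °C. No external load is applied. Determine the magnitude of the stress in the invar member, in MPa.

σ ≈ 53.2 MPa (tensile)

The nickel alloy has the larger α, so on heating it would change length more than the invar if both were free. The rigid plates force a common final length, so the nickel alloy is put into compression and the invar into tension, with equal and opposite forces P (no external load).
Compatibility of the two members (thermal + elastic change equal): (α₁ − α₂)ΔT = P·[1/(A₁E₁) + 1/(A₂E₂)].
|α₁ − α₂|·ΔT = 12.2×10⁻⁶ × 57 = 0.0006954.
1/(A₁E₁) + 1/(A₂E₂) = 1/(1300×146×10³) + 1/(1000×209×10³) = 1.005×10⁻⁸ N⁻¹.
So P = 0.0006954 / 1.005×10⁻⁸ = 69.17 kN.
σ_{invar} = P/A₁ = 69170/1300 = 53.21 MPa, tensile.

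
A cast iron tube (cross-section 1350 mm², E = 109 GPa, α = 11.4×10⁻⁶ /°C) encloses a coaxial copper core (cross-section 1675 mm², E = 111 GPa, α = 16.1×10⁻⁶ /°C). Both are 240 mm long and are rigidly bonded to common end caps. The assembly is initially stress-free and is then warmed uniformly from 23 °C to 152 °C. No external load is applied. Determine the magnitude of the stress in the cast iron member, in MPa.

σ ≈ 36.9 MPa (tensile)

The copper has the larger α, so on heating it would change length more than the cast iron if both were free. The rigid plates force a common final length, so the copper is put into compression and the cast iron into tension, with equal and opposite forces P (no external load).
Equating the net (thermal + elastic) strains gives |α₁ − α₂|·ΔT = P·[1/(A₁E₁) + 1/(A₂E₂)].
|α₁ − α₂|·ΔT = 4.7×10⁻⁶ × 129 = 0.0006063.
1/(A₁E₁) + 1/(A₂E₂) = 1/(1350×109×10³) + 1/(1675×111×10³) = 1.217×10⁻⁸ N⁻¹.
P = 0.0006063 / 1.217×10⁻⁸ = 49800 N = 49.8 kN.
σ_{cast iron} = P/A₁ = 49800/1350 = 36.89 MPa, tensile.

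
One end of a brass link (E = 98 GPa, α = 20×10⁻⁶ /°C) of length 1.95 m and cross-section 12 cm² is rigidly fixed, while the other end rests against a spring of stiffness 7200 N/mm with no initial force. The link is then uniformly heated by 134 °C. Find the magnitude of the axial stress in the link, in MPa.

σ ≈ 28 MPa (compressive)

If the spring were absent the link would lengthen by αΔT L = 20×10⁻⁶ × 134 × 1950 = 5.226 mm.
Let P be the compressive force at the spring. The link shortens elastically by PL/(AE) and the spring compresses by P/k; together these equal δ_free.
So P = δ_free / [L/(AE) + 1/k] = 5.226 / [ 1950/(1200×98×10³) + 1/(7200) ].
P = 5.226 / 0.0001555 = 33610 N.
σ = P/A = 33610/1200 = 28.01 MPa.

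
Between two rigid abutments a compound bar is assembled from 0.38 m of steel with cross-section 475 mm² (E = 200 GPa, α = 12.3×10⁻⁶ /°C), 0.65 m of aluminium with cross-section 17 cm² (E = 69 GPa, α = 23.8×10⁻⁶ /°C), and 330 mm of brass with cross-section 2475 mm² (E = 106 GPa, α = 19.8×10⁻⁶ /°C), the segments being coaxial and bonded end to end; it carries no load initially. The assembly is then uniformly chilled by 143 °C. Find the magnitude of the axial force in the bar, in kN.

Free thermal contraction of the whole bar: Σ αᵢΔT Lᵢ = 12.3×10⁻⁶×143×380 + 23.8×10⁻⁶×143×650 + 19.8×10⁻⁶×143×330 = 3.815 mm.
Since the ends are fixed, an axial force P builds up, equal in every segment, with P · Σ Lᵢ/(AᵢEᵢ) = δ_free.
The series flexibility is Σ Lᵢ/(AᵢEᵢ) = 380/(475×200×10³) + 650/(1700×69×10³) + 330/(2475×106×10³) = 1.08×10⁻⁵ mm/N.
So P = 3.815 / 1.08×10⁻⁵ = 353.3 kN, tensile.

P ≈ 353 kN (tensile)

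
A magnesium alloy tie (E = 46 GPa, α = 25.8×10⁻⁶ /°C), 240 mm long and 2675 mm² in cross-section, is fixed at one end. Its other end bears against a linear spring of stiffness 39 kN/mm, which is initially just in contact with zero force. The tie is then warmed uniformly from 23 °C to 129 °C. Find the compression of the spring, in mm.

δ ≈ 0.61 mm

Free thermal expansion: δ_free = αΔT L = 25.8×10⁻⁶ × 106 × 240 = 0.6564 mm.
Let P be the compressive force at the spring. The tie shortens elastically by PL/(AE) and the spring compresses by P/k; together these equal δ_free.
So P = δ_free / [L/(AE) + 1/k] = 0.6564 / [ 240/(2675×46×10³) + 1/(39×10³) ].
P = 0.6564 / 2.759×10⁻⁵ = 23790 N.
Spring compression = P/k = 23790/(39×10³) = 0.61 mm.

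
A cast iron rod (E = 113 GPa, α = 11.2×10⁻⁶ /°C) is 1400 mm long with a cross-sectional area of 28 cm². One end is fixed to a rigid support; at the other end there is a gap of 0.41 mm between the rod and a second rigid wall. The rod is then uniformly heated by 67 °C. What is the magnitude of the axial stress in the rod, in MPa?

Free thermal elongation = αΔT L = 11.2×10⁻⁶ × 67 × 1400 = 1.051 mm.
After closing the 0.41 mm clearance, 1.051 − 0.41 = 0.6406 mm of expansion remains to be suppressed by the wall.
That suppressed elongation corresponds to σ = E·Δ/L = 113×10³ × 0.6406/1400 = 51.7 MPa.

σ ≈ 51.7 MPa (compressive)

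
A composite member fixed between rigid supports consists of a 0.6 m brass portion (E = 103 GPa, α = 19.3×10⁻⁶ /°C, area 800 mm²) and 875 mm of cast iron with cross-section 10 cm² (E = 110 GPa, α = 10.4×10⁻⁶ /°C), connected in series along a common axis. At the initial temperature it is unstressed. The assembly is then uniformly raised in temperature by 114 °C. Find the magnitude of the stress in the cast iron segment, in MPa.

Free thermal expansion of the whole bar: Σ αᵢΔT Lᵢ = 19.3×10⁻⁶×114×600 + 10.4×10⁻⁶×114×875 = 2.358 mm.
Since the ends are fixed, an axial force P builds up, equal in every segment, with P · Σ Lᵢ/(AᵢEᵢ) = δ_free.
Σ Lᵢ/(AᵢEᵢ) = 600/(800×103×10³) + 875/(1000×110×10³) = 1.524×10⁻⁵ mm/N.
P = 2.358 / 1.524×10⁻⁵ = 154700 N = 154.7 kN, compressive.
σ_{cast iron} = P / A = 154700 / 1000 = 154.7 MPa.

σ ≈ 155 MPa (compressive)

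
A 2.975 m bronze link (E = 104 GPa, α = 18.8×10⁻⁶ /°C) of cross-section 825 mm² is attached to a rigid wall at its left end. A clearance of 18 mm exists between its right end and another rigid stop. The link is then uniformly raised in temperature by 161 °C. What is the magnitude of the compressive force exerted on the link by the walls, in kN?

If the wall were absent the link would grow by αΔT L = 18.8×10⁻⁶ × 161 × 2975 = 9.005 mm.
Since δ_free = 9 mm is less than the 18 mm gap, the link never touches the wall. No axial force develops.

P ≈ 0 kN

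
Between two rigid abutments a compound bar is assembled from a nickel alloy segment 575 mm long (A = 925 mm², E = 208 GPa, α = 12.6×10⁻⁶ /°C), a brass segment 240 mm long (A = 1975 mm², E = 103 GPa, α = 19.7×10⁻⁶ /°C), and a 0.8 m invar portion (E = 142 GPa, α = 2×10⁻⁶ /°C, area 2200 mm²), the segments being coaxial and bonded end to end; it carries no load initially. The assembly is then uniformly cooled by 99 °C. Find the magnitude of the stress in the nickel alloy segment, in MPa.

Free thermal contraction of the whole bar: Σ αᵢΔT Lᵢ = 12.6×10⁻⁶×99×575 + 19.7×10⁻⁶×99×240 + 2×10⁻⁶×99×800 = 1.344 mm.
The walls prevent any net length change, so an axial force P (same in every segment) develops. Compatibility: P · Σ Lᵢ/(AᵢEᵢ) = δ_free.
Σ Lᵢ/(AᵢEᵢ) = 575/(925×208×10³) + 240/(1975×103×10³) + 800/(2200×142×10³) = 6.729×10⁻⁶ mm/N.
P = 1.344 / 6.729×10⁻⁶ = 199700 N = 199.7 kN, tensile.
σ_{nickel alloy} = P / A = 199700 / 925 = 215.9 MPa.

σ ≈ 216 MPa (tensile)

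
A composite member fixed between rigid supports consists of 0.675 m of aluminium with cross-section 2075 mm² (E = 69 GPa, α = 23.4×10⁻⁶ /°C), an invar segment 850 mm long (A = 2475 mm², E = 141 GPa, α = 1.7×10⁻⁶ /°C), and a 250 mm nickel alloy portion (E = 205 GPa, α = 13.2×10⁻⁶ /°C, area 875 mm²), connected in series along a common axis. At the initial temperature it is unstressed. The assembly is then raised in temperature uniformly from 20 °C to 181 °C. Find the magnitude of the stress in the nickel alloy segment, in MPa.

σ ≈ 442 MPa (compressive)

Free thermal expansion of the whole bar: Σ αᵢΔT Lᵢ = 23.4×10⁻⁶×161×675 + 1.7×10⁻⁶×161×850 + 13.2×10⁻⁶×161×250 = 3.307 mm.
Since the ends are fixed, an axial force P builds up, equal in every segment, with P · Σ Lᵢ/(AᵢEᵢ) = δ_free.
Σ Lᵢ/(AᵢEᵢ) = 675/(2075×69×10³) + 850/(2475×141×10³) + 250/(875×205×10³) = 8.544×10⁻⁶ mm/N.
Hence P = δ_free / Σ(L/AE) = 3.307/8.544×10⁻⁶ = 387.1 kN (compressive).
σ_{nickel alloy} = P / A = 387100 / 875 = 442.3 MPa.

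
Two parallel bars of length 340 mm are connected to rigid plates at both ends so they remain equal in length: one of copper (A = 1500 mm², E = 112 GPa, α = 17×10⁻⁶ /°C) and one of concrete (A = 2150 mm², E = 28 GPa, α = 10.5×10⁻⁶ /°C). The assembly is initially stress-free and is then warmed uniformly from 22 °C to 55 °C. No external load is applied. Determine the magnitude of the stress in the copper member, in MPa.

σ ≈ 6.34 MPa (compressive)

The copper has the larger α, so on heating it would change length more than the concrete if both were free. The rigid plates force a common final length, so the copper is put into compression and the concrete into tension, with equal and opposite forces P (no external load).
Equating the net (thermal + elastic) strains gives |α₁ − α₂|·ΔT = P·[1/(A₁E₁) + 1/(A₂E₂)].
|α₁ − α₂|·ΔT = 6.5×10⁻⁶ × 33 = 0.0002145.
1/(A₁E₁) + 1/(A₂E₂) = 1/(1500×112×10³) + 1/(2150×28×10³) = 2.256×10⁻⁸ N⁻¹.
P = 0.0002145 / 2.256×10⁻⁸ = 9506 N = 9.506 kN.
σ_{copper} = P/A₁ = 9506/1500 = 6.338 MPa, compressive.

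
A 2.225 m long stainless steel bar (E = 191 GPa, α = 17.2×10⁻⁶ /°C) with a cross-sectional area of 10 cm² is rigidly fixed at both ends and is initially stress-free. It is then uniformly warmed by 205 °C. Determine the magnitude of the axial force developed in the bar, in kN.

P ≈ 673 kN (compressive)

With zero net strain, σ = E·αΔT = 191 GPa × 17.2×10⁻⁶ × 205 = 673.5 MPa.
Then P = σA = 673.5 × 1000 mm² = 673.5 kN, compressive.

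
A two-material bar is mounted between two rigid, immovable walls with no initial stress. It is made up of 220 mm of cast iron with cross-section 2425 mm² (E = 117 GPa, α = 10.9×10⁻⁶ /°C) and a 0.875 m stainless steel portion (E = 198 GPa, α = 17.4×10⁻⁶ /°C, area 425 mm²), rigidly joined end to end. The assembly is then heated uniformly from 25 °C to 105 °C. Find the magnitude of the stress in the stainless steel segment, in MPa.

With the walls removed the bar would change length by δ_free = Σ αᵢΔT Lᵢ = 10.9×10⁻⁶×80×220 + 17.4×10⁻⁶×80×875 = 1.41 mm.
The rigid supports impose zero overall length change; the single axial force P common to all segments must satisfy P Σ Lᵢ/(AᵢEᵢ) = δ_free.
Σ Lᵢ/(AᵢEᵢ) = 220/(2425×117×10³) + 875/(425×198×10³) = 1.117×10⁻⁵ mm/N.
Hence P = δ_free / Σ(L/AE) = 1.41/1.117×10⁻⁵ = 126.2 kN (compressive).
σ_{stainless steel} = P / A = 126200 / 425 = 296.9 MPa.

σ ≈ 297 MPa (compressive)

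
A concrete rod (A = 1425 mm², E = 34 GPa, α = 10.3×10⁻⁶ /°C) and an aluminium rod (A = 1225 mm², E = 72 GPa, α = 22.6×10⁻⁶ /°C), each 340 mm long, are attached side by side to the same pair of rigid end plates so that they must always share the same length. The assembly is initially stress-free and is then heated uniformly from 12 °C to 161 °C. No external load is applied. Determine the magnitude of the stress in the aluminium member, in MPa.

σ ≈ 46.8 MPa (compressive)

Equilibrium of a rigid end plate with no external load gives equal and opposite internal forces ±P in the two members. Since α_{aluminium} > α_{concrete}, heating drives the aluminium into compression and the concrete into tension.
Setting the final lengths equal and cancelling L: (α₁ − α₂)ΔT = P/(A₁E₁) + P/(A₂E₂).
|α₁ − α₂|·ΔT = 12.3×10⁻⁶ × 149 = 0.001833.
1/(A₁E₁) + 1/(A₂E₂) = 1/(1425×34×10³) + 1/(1225×72×10³) = 3.198×10⁻⁸ N⁻¹.
P = 0.001833 / 3.198×10⁻⁸ = 57310 N = 57.31 kN.
σ_{aluminium} = P/A₂ = 57310/1225 = 46.79 MPa, compressive.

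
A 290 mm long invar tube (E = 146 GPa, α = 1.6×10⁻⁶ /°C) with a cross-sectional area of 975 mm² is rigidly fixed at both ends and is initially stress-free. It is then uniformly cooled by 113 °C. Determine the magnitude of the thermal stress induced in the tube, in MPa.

σ ≈ 26.4 MPa (tensile)

With length fixed, the mechanical strain must cancel the thermal strain αΔT = 1.6×10⁻⁶ × 113 = 180.8×10⁻⁶.
The stress required to suppress this strain is σ = Eε = 146×10³ × 180.8×10⁻⁶ = 26.4 MPa, tensile since the tube is trying to contract.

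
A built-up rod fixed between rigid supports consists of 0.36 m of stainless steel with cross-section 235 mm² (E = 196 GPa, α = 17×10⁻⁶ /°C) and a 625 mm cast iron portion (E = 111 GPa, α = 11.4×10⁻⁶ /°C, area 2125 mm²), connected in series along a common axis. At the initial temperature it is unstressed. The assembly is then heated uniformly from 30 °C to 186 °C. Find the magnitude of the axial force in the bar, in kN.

Free thermal expansion of the whole bar: Σ αᵢΔT Lᵢ = 17×10⁻⁶×156×360 + 11.4×10⁻⁶×156×625 = 2.066 mm.
The rigid supports impose zero overall length change; the single axial force P common to all segments must satisfy P Σ Lᵢ/(AᵢEᵢ) = δ_free.
Σ Lᵢ/(AᵢEᵢ) = 360/(235×196×10³) + 625/(2125×111×10³) = 1.047×10⁻⁵ mm/N.
So P = 2.066 / 1.047×10⁻⁵ = 197.4 kN, compressive.

P ≈ 197 kN (compressive)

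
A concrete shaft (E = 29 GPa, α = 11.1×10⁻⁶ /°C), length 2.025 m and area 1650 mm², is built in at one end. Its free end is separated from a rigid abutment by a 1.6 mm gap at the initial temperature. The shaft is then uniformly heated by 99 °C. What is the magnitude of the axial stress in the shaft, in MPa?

σ ≈ 8.95 MPa (compressive)

Free thermal elongation = αΔT L = 11.1×10⁻⁶ × 99 × 2025 = 2.225 mm.
The gap closes (δ_free > 1.6 mm) and the wall then resists a further 2.225 − 1.6 = 0.6253 mm of expansion.
That suppressed elongation corresponds to σ = E·Δ/L = 29×10³ × 0.6253/2025 = 8.955 MPa.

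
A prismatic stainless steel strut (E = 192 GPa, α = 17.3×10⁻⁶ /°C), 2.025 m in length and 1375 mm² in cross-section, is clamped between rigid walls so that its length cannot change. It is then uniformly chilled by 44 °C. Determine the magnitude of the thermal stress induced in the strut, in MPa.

σ ≈ 146 MPa (tensile)

The supports are rigid, so the total axial strain is zero. The restrained thermal strain is ε = αΔT = 17.3×10⁻⁶ × 44 = 761.2×10⁻⁶.
The stress required to suppress this strain is σ = Eε = 192×10³ × 761.2×10⁻⁶ = 146.2 MPa, tensile since the strut is trying to contract.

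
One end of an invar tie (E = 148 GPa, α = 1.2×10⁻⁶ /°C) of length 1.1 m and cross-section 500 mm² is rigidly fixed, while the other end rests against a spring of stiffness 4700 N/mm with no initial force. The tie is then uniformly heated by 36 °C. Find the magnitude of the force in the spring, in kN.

The unrestrained thermal change is αΔT L = 1.2×10⁻⁶ × 36 × 1100 = 0.04752 mm.
With a force P in the spring, the elastic change of the tie is PL/(AE) and that of the spring is P/k; compatibility requires their sum to equal δ_free.
P [ L/(AE) + 1/k ] = δ_free → P [ 1100/(500×148×10³) + 1/(4700) ] = 0.04752.
P = 0.04752 / 0.0002276 = 208.8 N.

P ≈ 0.209 kN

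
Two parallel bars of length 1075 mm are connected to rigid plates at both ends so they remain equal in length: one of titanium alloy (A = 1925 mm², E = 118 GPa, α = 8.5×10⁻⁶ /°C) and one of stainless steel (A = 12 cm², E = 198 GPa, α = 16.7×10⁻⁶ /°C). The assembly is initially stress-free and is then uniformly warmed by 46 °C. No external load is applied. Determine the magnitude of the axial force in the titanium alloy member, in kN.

P ≈ 43.8 kN (tensile in the titanium alloy)

Both members must finish at the same length. With the larger α, the stainless steel tends to over-expand; the plates restrain it, putting the stainless steel in compression and the titanium alloy in tension. With no external load the two internal forces are equal and opposite, magnitude P.
Equating the net (thermal + elastic) strains gives |α₁ − α₂|·ΔT = P·[1/(A₁E₁) + 1/(A₂E₂)].
|α₁ − α₂|·ΔT = 8.2×10⁻⁶ × 46 = 0.0003772.
1/(A₁E₁) + 1/(A₂E₂) = 1/(1925×118×10³) + 1/(1200×198×10³) = 8.611×10⁻⁹ N⁻¹.
P = 0.0003772 / 8.611×10⁻⁹ = 43800 N = 43.8 kN.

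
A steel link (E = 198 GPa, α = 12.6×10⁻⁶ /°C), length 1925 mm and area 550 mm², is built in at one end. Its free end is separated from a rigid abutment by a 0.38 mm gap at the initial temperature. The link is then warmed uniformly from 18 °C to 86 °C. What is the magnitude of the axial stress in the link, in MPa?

If the wall were absent the link would grow by αΔT L = 12.6×10⁻⁶ × 68 × 1925 = 1.649 mm.
After closing the 0.38 mm clearance, 1.649 − 0.38 = 1.269 mm of expansion remains to be suppressed by the wall.
So σ = E(δ_free − g)/L = 198×10³ × 1.269/1925 = 130.6 MPa.

σ ≈ 131 MPa (compressive)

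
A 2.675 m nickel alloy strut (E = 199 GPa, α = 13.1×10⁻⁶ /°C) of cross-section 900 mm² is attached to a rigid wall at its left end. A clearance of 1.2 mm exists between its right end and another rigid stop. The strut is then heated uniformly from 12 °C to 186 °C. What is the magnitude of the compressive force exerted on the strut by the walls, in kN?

If the wall were absent the strut would grow by αΔT L = 13.1×10⁻⁶ × 174 × 2675 = 6.097 mm.
After closing the 1.2 mm clearance, 6.097 − 1.2 = 4.897 mm of expansion remains to be suppressed by the wall.
That suppressed elongation corresponds to σ = E·Δ/L = 199×10³ × 4.897/2675 = 364.3 MPa.
Force on the wall = σA = 364.3 × 900 mm² = 327.9 kN.

P ≈ 328 kN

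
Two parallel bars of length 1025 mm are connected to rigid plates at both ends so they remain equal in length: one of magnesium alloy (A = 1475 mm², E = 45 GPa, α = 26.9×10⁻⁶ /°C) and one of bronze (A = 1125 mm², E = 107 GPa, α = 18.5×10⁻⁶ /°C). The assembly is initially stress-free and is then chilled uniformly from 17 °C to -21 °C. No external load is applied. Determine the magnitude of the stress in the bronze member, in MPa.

Both members must finish at the same length. With the larger α, the magnesium alloy tends to over-contract; the plates restrain it, putting the magnesium alloy in tension and the bronze in compression. With no external load the two internal forces are equal and opposite, magnitude P.
Setting the final lengths equal and cancelling L: (α₁ − α₂)ΔT = P/(A₁E₁) + P/(A₂E₂).
|α₁ − α₂|·ΔT = 8.4×10⁻⁶ × 38 = 0.0003192.
1/(A₁E₁) + 1/(A₂E₂) = 1/(1475×45×10³) + 1/(1125×107×10³) = 2.337×10⁻⁸ N⁻¹.
So P = 0.0003192 / 2.337×10⁻⁸ = 13.66 kN.
σ_{bronze} = P/A₂ = 13660/1125 = 12.14 MPa, compressive.

σ ≈ 12.1 MPa (compressive)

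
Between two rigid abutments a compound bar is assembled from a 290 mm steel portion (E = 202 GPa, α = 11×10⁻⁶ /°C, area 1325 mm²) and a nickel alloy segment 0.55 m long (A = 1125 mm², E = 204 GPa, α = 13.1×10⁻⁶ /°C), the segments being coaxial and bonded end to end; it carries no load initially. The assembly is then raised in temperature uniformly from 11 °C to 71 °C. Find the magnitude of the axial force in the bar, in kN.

P ≈ 179 kN (compressive)

If the supports were absent, the total length change would be Σ αᵢΔT Lᵢ = 11×10⁻⁶×60×290 + 13.1×10⁻⁶×60×550 = 0.6237 mm.
Since the ends are fixed, an axial force P builds up, equal in every segment, with P · Σ Lᵢ/(AᵢEᵢ) = δ_free.
Σ Lᵢ/(AᵢEᵢ) = 290/(1325×202×10³) + 550/(1125×204×10³) = 3.48×10⁻⁶ mm/N.
So P = 0.6237 / 3.48×10⁻⁶ = 179.2 kN, compressive.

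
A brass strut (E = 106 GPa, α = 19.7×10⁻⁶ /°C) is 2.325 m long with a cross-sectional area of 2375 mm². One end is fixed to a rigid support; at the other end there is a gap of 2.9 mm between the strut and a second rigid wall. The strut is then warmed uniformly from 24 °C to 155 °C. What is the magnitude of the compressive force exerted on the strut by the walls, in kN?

Free thermal elongation = αΔT L = 19.7×10⁻⁶ × 131 × 2325 = 6 mm.
After closing the 2.9 mm clearance, 6 − 2.9 = 3.1 mm of expansion remains to be suppressed by the wall.
So σ = E(δ_free − g)/L = 106×10³ × 3.1/2325 = 141.3 MPa.
Force on the wall = σA = 141.3 × 2375 mm² = 335.7 kN.

P ≈ 336 kN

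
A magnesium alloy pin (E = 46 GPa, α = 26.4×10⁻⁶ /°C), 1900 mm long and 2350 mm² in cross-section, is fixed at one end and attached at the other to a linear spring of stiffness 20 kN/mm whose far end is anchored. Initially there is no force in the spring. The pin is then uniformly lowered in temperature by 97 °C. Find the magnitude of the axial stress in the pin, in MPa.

σ ≈ 30.6 MPa (tensile)

If the spring were absent the pin would shorten by αΔT L = 26.4×10⁻⁶ × 97 × 1900 = 4.866 mm.
Let P be the tensile force in the spring. The pin extends elastically by PL/(AE) and the spring stretches by P/k; together these equal δ_free.
P [ L/(AE) + 1/k ] = δ_free → P [ 1900/(2350×46×10³) + 1/(20×10³) ] = 4.866.
P = 4.866 / 6.758×10⁻⁵ = 72000 N.
σ = P/A = 72000/2350 = 30.64 MPa.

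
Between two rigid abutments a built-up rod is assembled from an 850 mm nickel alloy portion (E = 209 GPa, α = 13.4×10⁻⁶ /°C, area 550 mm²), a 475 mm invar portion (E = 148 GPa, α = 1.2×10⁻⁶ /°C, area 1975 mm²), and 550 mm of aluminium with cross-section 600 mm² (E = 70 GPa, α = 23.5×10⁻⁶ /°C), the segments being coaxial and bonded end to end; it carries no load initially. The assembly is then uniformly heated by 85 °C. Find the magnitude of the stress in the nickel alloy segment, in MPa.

σ ≈ 174 MPa (compressive)

If the supports were absent, the total length change would be Σ αᵢΔT Lᵢ = 13.4×10⁻⁶×85×850 + 1.2×10⁻⁶×85×475 + 23.5×10⁻⁶×85×550 = 2.115 mm.
Since the ends are fixed, an axial force P builds up, equal in every segment, with P · Σ Lᵢ/(AᵢEᵢ) = δ_free.
Σ Lᵢ/(AᵢEᵢ) = 850/(550×209×10³) + 475/(1975×148×10³) + 550/(600×70×10³) = 2.211×10⁻⁵ mm/N.
P = 2.115 / 2.211×10⁻⁵ = 95650 N = 95.65 kN, compressive.
σ_{nickel alloy} = P / A = 95650 / 550 = 173.9 MPa.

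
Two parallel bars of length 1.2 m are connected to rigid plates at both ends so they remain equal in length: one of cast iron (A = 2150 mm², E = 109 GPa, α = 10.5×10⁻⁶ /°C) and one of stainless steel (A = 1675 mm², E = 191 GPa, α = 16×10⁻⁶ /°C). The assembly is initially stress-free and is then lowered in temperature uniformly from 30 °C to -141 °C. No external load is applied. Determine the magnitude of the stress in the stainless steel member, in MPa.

σ ≈ 76 MPa (tensile)

Both members must finish at the same length. With the larger α, the stainless steel tends to over-contract; the plates restrain it, putting the stainless steel in tension and the cast iron in compression. With no external load the two internal forces are equal and opposite, magnitude P.
Equating the net (thermal + elastic) strains gives |α₁ − α₂|·ΔT = P·[1/(A₁E₁) + 1/(A₂E₂)].
|α₁ − α₂|·ΔT = 5.5×10⁻⁶ × 171 = 0.0009405.
1/(A₁E₁) + 1/(A₂E₂) = 1/(2150×109×10³) + 1/(1675×191×10³) = 7.393×10⁻⁹ N⁻¹.
So P = 0.0009405 / 7.393×10⁻⁹ = 127.2 kN.
σ_{stainless steel} = P/A₂ = 127200/1675 = 75.95 MPa, tensile.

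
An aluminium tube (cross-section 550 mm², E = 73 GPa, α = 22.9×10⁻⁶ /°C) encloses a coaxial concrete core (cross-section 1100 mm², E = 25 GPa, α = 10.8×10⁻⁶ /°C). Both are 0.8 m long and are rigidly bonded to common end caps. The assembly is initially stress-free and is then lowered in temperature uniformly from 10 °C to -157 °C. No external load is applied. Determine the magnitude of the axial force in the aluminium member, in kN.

P ≈ 33 kN (tensile in the aluminium)

The aluminium has the larger α, so on cooling it would change length more than the concrete if both were free. The rigid plates force a common final length, so the aluminium is put into tension and the concrete into compression, with equal and opposite forces P (no external load).
Equating the net (thermal + elastic) strains gives |α₁ − α₂|·ΔT = P·[1/(A₁E₁) + 1/(A₂E₂)].
|α₁ − α₂|·ΔT = 12.1×10⁻⁶ × 167 = 0.002021.
1/(A₁E₁) + 1/(A₂E₂) = 1/(550×73×10³) + 1/(1100×25×10³) = 6.127×10⁻⁸ N⁻¹.
P = 0.002021 / 6.127×10⁻⁸ = 32980 N = 32.98 kN.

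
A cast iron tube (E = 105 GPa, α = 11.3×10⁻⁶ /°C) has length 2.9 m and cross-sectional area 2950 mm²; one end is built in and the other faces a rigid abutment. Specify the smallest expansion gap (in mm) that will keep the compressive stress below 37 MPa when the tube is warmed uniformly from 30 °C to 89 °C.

g ≈ 0.912 mm

Free expansion if unrestrained: δ_free = αΔT L = 11.3×10⁻⁶ × 59 × 2900 = 1.933 mm.
A stress of 37 MPa corresponds to the wall pushing the tube back by σL/E = 37×2900/(105×10³) = 1.022 mm.
So the gap has to take up the difference, g_min = δ_free − σL/E = 1.933 − 1.022 = 0.9115 mm.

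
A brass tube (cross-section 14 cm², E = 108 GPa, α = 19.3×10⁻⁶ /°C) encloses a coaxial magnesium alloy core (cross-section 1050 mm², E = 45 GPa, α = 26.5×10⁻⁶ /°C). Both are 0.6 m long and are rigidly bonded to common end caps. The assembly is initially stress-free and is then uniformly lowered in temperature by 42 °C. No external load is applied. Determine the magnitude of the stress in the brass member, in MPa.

σ ≈ 7.78 MPa (compressive)

The magnesium alloy has the larger α, so on cooling it would change length more than the brass if both were free. The rigid plates force a common final length, so the magnesium alloy is put into tension and the brass into compression, with equal and opposite forces P (no external load).
Compatibility of the two members (thermal + elastic change equal): (α₁ − α₂)ΔT = P·[1/(A₁E₁) + 1/(A₂E₂)].
|α₁ − α₂|·ΔT = 7.2×10⁻⁶ × 42 = 0.0003024.
1/(A₁E₁) + 1/(A₂E₂) = 1/(1400×108×10³) + 1/(1050×45×10³) = 2.778×10⁻⁸ N⁻¹.
P = 0.0003024 / 2.778×10⁻⁸ = 10890 N = 10.89 kN.
σ_{brass} = P/A₁ = 10890/1400 = 7.776 MPa, compressive.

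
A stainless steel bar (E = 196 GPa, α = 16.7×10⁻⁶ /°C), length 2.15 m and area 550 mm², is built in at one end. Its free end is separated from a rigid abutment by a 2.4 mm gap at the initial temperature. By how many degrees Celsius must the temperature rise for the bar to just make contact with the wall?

ΔT ≈ 66.8 °C

The gap closes when αΔT L = 2.4 mm, since the bar is still unstressed at that instant.
ΔT = 2.4 / (16.7×10⁻⁶ × 2150) = 66.84 °C.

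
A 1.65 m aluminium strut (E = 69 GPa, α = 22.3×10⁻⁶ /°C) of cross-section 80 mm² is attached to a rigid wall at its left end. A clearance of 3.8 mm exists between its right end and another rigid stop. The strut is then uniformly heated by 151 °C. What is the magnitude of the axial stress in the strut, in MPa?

σ ≈ 73.4 MPa (compressive)

Free thermal elongation = αΔT L = 22.3×10⁻⁶ × 151 × 1650 = 5.556 mm.
The gap closes (δ_free > 3.8 mm) and the wall then resists a further 5.556 − 3.8 = 1.756 mm of expansion.
Compatibility: PL/(AE) = 1.756 mm, so σ = P/A = E × (1.756/1650) = 73.43 MPa.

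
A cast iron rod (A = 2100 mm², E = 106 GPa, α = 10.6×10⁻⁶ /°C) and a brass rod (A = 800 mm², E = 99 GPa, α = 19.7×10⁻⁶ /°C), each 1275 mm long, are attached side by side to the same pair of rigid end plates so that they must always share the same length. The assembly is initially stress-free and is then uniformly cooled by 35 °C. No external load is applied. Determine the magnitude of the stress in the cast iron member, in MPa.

The brass has the larger α, so on cooling it would change length more than the cast iron if both were free. The rigid plates force a common final length, so the brass is put into tension and the cast iron into compression, with equal and opposite forces P (no external load).
Compatibility of the two members (thermal + elastic change equal): (α₁ − α₂)ΔT = P·[1/(A₁E₁) + 1/(A₂E₂)].
|α₁ − α₂|·ΔT = 9.1×10⁻⁶ × 35 = 0.0003185.
1/(A₁E₁) + 1/(A₂E₂) = 1/(2100×106×10³) + 1/(800×99×10³) = 1.712×10⁻⁸ N⁻¹.
P = 0.0003185 / 1.712×10⁻⁸ = 18610 N = 18.61 kN.
σ_{cast iron} = P/A₁ = 18610/2100 = 8.86 MPa, compressive.

σ ≈ 8.86 MPa (compressive)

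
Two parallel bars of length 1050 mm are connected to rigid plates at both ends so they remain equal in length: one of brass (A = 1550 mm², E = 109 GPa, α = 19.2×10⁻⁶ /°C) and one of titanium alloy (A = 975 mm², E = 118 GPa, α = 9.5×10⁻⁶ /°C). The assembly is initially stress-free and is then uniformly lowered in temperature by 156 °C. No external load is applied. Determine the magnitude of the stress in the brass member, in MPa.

σ ≈ 66.8 MPa (tensile)

The brass has the larger α, so on cooling it would change length more than the titanium alloy if both were free. The rigid plates force a common final length, so the brass is put into tension and the titanium alloy into compression, with equal and opposite forces P (no external load).
Equating the net (thermal + elastic) strains gives |α₁ − α₂|·ΔT = P·[1/(A₁E₁) + 1/(A₂E₂)].
|α₁ − α₂|·ΔT = 9.7×10⁻⁶ × 156 = 0.001513.
1/(A₁E₁) + 1/(A₂E₂) = 1/(1550×109×10³) + 1/(975×118×10³) = 1.461×10⁻⁸ N⁻¹.
P = 0.001513 / 1.461×10⁻⁸ = 103600 N = 103.6 kN.
σ_{brass} = P/A₁ = 103600/1550 = 66.82 MPa, tensile.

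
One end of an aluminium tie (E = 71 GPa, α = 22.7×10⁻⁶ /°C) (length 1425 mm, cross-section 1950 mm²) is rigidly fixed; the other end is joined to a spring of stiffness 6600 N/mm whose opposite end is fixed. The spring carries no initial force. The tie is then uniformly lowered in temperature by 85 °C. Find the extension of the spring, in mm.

Free thermal contraction: δ_free = αΔT L = 22.7×10⁻⁶ × 85 × 1425 = 2.75 mm.
Let P be the tensile force in the spring. The tie extends elastically by PL/(AE) and the spring stretches by P/k; together these equal δ_free.
P [ L/(AE) + 1/k ] = δ_free → P [ 1425/(1950×71×10³) + 1/(6600) ] = 2.75.
P = 2.75 / 0.0001618 = 16990 N.
Spring extension = P/k = 16990/(6600) = 2.575 mm.

δ ≈ 2.57 mm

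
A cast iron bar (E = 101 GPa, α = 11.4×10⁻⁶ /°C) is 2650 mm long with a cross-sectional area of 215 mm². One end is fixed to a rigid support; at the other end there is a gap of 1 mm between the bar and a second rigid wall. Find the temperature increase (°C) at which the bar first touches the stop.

ΔT ≈ 33.1 °C

Contact occurs when the free expansion equals the gap: αΔT L = 1 mm.
ΔT = 1 / (11.4×10⁻⁶ × 2650) = 33.1 °C.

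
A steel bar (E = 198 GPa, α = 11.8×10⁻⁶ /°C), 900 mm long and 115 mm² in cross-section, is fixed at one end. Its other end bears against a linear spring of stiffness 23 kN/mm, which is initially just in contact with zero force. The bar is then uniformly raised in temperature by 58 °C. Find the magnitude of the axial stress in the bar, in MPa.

σ ≈ 64.5 MPa (compressive)

If the spring were absent the bar would lengthen by αΔT L = 11.8×10⁻⁶ × 58 × 900 = 0.616 mm.
Let P be the compressive force at the spring. The bar shortens elastically by PL/(AE) and the spring compresses by P/k; together these equal δ_free.
So P = δ_free / [L/(AE) + 1/k] = 0.616 / [ 900/(115×198×10³) + 1/(23×10³) ].
P = 0.616 / 8.3×10⁻⁵ = 7421 N.
σ = P/A = 7421/115 = 64.53 MPa.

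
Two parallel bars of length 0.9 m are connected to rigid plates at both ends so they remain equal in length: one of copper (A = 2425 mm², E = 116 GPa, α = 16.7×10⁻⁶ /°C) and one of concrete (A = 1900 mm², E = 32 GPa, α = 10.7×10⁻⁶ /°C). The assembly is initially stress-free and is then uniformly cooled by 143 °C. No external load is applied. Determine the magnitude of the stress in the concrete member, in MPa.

Equilibrium of a rigid end plate with no external load gives equal and opposite internal forces ±P in the two members. Since α_{copper} > α_{concrete}, cooling drives the copper into tension and the concrete into compression.
Setting the final lengths equal and cancelling L: (α₁ − α₂)ΔT = P/(A₁E₁) + P/(A₂E₂).
|α₁ − α₂|·ΔT = 6×10⁻⁶ × 143 = 0.000858.
1/(A₁E₁) + 1/(A₂E₂) = 1/(2425×116×10³) + 1/(1900×32×10³) = 2×10⁻⁸ N⁻¹.
P = 0.000858 / 2×10⁻⁸ = 42900 N = 42.9 kN.
σ_{concrete} = P/A₂ = 42900/1900 = 22.58 MPa, compressive.

σ ≈ 22.6 MPa (compressive)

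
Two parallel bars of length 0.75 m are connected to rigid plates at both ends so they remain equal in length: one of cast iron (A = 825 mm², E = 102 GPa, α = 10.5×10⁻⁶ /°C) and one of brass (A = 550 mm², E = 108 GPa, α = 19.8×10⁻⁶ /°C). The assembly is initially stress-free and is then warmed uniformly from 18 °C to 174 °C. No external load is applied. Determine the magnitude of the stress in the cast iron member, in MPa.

σ ≈ 61.2 MPa (tensile)

The brass has the larger α, so on heating it would change length more than the cast iron if both were free. The rigid plates force a common final length, so the brass is put into compression and the cast iron into tension, with equal and opposite forces P (no external load).
Setting the final lengths equal and cancelling L: (α₁ − α₂)ΔT = P/(A₁E₁) + P/(A₂E₂).
|α₁ − α₂|·ΔT = 9.3×10⁻⁶ × 156 = 0.001451.
1/(A₁E₁) + 1/(A₂E₂) = 1/(825×102×10³) + 1/(550×108×10³) = 2.872×10⁻⁸ N⁻¹.
So P = 0.001451 / 2.872×10⁻⁸ = 50.52 kN.
σ_{cast iron} = P/A₁ = 50520/825 = 61.23 MPa, tensile.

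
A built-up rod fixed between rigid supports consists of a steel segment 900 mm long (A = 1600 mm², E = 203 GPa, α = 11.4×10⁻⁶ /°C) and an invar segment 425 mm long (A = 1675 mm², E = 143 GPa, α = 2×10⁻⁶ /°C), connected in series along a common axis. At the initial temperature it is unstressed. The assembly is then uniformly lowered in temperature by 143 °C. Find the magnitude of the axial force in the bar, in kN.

Free thermal contraction of the whole bar: Σ αᵢΔT Lᵢ = 11.4×10⁻⁶×143×900 + 2×10⁻⁶×143×425 = 1.589 mm.
The rigid supports impose zero overall length change; the single axial force P common to all segments must satisfy P Σ Lᵢ/(AᵢEᵢ) = δ_free.
Σ Lᵢ/(AᵢEᵢ) = 900/(1600×203×10³) + 425/(1675×143×10³) = 4.545×10⁻⁶ mm/N.
Hence P = δ_free / Σ(L/AE) = 1.589/4.545×10⁻⁶ = 349.5 kN (tensile).

P ≈ 350 kN (tensile)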